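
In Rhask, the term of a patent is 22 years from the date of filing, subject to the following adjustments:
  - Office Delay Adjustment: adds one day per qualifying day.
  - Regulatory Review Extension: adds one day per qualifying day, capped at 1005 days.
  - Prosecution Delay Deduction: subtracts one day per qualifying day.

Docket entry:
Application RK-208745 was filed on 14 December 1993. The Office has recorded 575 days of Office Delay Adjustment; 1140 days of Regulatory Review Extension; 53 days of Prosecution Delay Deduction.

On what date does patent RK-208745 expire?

2020-02-18

Base term: filing date + 22 years → 14 December 2015.
Office Delay Adjustment: +575 days → 11 July 2017.
Regulatory Review Extension: 1140 days claimed exceeds the 1005-day cap, so +1005 days → 11 April 2020.
Prosecution Delay Deduction: −53 days → 18 February 2020.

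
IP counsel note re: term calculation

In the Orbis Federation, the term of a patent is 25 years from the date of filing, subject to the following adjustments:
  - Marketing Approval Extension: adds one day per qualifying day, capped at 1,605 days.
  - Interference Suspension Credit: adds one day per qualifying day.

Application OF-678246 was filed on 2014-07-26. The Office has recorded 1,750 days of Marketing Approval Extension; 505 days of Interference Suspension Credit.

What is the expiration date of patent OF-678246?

May 5, 2045

Base term: filing date + 25 years → 26 July 2039.
Marketing Approval Extension: 1750 days claimed exceeds the 1605-day cap, so +1605 days → 17 December 2043.
Interference Suspension Credit: +505 days → 5 May 2045.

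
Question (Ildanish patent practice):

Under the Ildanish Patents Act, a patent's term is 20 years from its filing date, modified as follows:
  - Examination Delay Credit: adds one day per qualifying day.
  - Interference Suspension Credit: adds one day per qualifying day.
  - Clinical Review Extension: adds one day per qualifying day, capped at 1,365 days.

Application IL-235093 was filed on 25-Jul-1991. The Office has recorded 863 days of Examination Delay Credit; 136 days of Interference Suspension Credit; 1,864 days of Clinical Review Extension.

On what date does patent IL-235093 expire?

Base term: filing date + 20 years → 25 July 2011.
Examination Delay Credit: +863 days → 4 December 2013.
Interference Suspension Credit: +136 days → 19 April 2014.
Clinical Review Extension: 1864 days claimed exceeds the 1365-day cap, so +1365 days → 13 January 2018.

January 13, 2018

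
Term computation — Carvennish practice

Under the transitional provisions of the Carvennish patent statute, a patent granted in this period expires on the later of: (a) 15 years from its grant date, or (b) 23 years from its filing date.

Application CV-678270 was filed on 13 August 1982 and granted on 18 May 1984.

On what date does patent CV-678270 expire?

(a) grant + 15 years → 18 May 1999.
(b) filing + 23 years → 13 August 2005.
Later of the two: 13 August 2005.

2005-08-13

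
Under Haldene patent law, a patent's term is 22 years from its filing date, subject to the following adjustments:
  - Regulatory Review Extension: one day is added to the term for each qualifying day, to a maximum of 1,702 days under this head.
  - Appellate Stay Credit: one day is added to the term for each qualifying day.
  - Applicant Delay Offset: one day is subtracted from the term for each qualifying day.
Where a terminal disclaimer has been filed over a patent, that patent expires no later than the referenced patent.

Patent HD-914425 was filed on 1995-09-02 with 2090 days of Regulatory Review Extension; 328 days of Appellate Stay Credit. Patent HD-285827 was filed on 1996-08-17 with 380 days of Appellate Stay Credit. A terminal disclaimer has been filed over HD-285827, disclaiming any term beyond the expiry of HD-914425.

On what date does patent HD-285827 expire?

2019-09-01

Natural term of HD-285827:
  Base: filing + 22 years → 17 August 2018.
  Appellate Stay Credit: +380 days → 1 September 2019.
Expiry of referenced patent HD-914425:
  Base: filing + 22 years → 2 September 2017.
  Regulatory Review Extension: 2090 days claimed exceeds the 1702-day cap, so +1702 days → 1 May 2022.
  Appellate Stay Credit: +328 days → 25 March 2023.
Terminal disclaimer: HD-285827 expires on the earlier of 1 September 2019 and 25 March 2023.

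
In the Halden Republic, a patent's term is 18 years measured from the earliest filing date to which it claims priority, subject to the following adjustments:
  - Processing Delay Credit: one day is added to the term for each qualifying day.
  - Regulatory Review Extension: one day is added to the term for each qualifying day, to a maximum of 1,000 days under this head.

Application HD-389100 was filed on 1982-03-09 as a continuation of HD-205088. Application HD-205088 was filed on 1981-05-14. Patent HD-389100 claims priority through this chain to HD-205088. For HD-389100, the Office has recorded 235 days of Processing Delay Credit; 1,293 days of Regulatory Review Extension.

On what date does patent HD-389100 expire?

2002-09-30

Earliest priority filing: 14 May 1981.
Base term: 14 May 1981 + 18 years → 14 May 1999.
Processing Delay Credit: +235 days → 4 January 2000.
Regulatory Review Extension: 1293 days claimed exceeds the 1000-day cap, so +1000 days → 30 September 2002.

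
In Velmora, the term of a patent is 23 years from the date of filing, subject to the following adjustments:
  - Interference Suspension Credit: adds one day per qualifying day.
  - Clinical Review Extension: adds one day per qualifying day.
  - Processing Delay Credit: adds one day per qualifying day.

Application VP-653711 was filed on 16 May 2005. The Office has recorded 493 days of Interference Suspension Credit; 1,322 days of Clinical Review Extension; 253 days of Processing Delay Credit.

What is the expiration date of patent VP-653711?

Base term: filing date + 23 years → 16 May 2028.
Interference Suspension Credit: +493 days → 21 September 2029.
Clinical Review Extension: +1322 days → 5 May 2033.
Processing Delay Credit: +253 days → 13 January 2034.

January 13, 2034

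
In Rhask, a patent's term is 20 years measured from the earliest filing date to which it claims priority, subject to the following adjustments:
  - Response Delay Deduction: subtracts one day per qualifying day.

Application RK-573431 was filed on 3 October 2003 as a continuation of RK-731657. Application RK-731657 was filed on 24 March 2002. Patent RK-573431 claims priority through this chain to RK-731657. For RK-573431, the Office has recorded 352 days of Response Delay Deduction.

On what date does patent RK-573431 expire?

April 6, 2021

Earliest priority filing: 24 March 2002.
Base term: 24 March 2002 + 20 years → 24 March 2022.
Response Delay Deduction: −352 days → 6 April 2021.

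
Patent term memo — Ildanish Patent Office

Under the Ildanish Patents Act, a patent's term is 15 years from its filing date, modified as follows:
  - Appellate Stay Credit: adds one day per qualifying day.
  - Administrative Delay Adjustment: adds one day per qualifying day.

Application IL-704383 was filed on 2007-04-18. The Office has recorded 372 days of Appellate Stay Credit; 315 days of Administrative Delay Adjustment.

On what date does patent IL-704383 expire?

Base term: filing date + 15 years → 18 April 2022.
Appellate Stay Credit: +372 days → 25 April 2023.
Administrative Delay Adjustment: +315 days → 5 March 2024.

2024-03-05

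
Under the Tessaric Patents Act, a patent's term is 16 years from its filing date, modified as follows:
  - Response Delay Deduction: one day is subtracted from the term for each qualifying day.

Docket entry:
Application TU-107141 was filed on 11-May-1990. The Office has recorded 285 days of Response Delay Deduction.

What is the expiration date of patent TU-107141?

Base term: filing date + 16 years → 11 May 2006.
Response Delay Deduction: −285 days → 30 July 2005.

July 30, 2005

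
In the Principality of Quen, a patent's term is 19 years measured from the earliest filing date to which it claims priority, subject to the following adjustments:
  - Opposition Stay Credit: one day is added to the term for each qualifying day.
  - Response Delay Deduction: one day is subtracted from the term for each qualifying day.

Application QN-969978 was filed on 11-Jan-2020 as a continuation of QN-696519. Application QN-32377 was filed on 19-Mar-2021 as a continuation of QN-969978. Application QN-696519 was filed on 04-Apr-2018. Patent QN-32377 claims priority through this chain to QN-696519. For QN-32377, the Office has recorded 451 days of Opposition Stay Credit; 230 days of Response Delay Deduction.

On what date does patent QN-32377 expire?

Earliest priority filing: 4 April 2018.
Base term: 4 April 2018 + 19 years → 4 April 2037.
Opposition Stay Credit: +451 days → 29 June 2038.
Response Delay Deduction: −230 days → 11 November 2037.

2037-11-11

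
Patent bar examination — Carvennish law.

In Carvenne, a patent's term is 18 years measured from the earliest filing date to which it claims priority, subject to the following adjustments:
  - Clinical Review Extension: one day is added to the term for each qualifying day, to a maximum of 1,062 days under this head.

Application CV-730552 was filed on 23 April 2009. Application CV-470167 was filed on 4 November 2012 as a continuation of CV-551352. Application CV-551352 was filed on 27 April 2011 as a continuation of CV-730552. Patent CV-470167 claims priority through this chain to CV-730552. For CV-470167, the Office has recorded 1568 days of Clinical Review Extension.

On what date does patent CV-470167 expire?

Earliest priority filing: 23 April 2009.
Base term: 23 April 2009 + 18 years → 23 April 2027.
Clinical Review Extension: 1568 days claimed exceeds the 1062-day cap, so +1062 days → 20 March 2030.

2030-03-20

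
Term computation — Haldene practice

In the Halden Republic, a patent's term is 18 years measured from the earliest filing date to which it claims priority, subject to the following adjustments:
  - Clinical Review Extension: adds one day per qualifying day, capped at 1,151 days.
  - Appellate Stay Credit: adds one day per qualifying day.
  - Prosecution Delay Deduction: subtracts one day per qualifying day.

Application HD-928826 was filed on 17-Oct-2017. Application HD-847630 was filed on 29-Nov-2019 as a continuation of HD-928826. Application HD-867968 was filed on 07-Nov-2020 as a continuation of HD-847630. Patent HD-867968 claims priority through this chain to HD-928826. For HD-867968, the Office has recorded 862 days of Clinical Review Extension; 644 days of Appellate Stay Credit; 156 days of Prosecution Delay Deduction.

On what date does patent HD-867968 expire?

Earliest priority filing: 17 October 2017.
Base term: 17 October 2017 + 18 years → 17 October 2035.
Clinical Review Extension: 862 days (within the 1151-day cap) → +862 days → 25 February 2038.
Appellate Stay Credit: +644 days → 1 December 2039.
Prosecution Delay Deduction: −156 days → 28 June 2039.

2039-06-28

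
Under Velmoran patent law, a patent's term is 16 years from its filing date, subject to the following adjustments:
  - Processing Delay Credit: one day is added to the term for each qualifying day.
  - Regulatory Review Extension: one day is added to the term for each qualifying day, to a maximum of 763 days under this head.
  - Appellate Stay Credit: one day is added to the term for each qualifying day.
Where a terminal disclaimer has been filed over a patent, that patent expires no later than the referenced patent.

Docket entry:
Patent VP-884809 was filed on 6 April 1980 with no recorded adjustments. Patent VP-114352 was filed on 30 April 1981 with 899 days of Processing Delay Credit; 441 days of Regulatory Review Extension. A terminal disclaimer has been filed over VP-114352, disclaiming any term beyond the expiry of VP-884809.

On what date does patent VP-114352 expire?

Natural term of VP-114352:
  Base: filing + 16 years → 30 April 1997.
  Processing Delay Credit: +899 days → 16 October 1999.
  Regulatory Review Extension: 441 days (within the 763-day cap) → +441 days → 30 December 2000.
Expiry of referenced patent VP-884809:
  Base: filing + 16 years → 6 April 1996.
Terminal disclaimer: VP-114352 expires on the earlier of 30 December 2000 and 6 April 1996.

1996-04-06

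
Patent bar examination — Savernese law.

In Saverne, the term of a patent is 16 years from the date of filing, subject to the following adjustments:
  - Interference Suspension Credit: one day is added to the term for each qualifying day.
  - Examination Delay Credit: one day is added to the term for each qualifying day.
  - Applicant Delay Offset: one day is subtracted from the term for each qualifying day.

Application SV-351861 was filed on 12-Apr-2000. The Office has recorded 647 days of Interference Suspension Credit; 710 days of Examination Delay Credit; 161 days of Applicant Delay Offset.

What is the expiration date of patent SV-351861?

2019-07-22

Base term: filing date + 16 years → 12 April 2016.
Interference Suspension Credit: +647 days → 19 January 2018.
Examination Delay Credit: +710 days → 30 December 2019.
Applicant Delay Offset: −161 days → 22 July 2019.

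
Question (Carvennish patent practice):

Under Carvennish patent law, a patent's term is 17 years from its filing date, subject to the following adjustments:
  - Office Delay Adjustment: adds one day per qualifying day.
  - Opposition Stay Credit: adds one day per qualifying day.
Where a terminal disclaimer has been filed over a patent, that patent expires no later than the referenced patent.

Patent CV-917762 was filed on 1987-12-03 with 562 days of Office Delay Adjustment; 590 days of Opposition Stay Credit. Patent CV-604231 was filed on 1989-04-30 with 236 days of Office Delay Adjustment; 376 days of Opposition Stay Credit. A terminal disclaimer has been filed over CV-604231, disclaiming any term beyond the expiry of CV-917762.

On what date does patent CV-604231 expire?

Natural term of CV-604231:
  Base: filing + 17 years → 30 April 2006.
  Office Delay Adjustment: +236 days → 22 December 2006.
  Opposition Stay Credit: +376 days → 2 January 2008.
Expiry of referenced patent CV-917762:
  Base: filing + 17 years → 3 December 2004.
  Office Delay Adjustment: +562 days → 18 June 2006.
  Opposition Stay Credit: +590 days → 29 January 2008.
Terminal disclaimer: CV-604231 expires on the earlier of 2 January 2008 and 29 January 2008.

2008-01-02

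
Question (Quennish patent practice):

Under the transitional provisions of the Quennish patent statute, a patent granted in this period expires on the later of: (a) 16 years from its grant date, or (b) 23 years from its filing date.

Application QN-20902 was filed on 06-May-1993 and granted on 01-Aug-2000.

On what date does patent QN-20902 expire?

2016-08-01

(a) grant + 16 years → 1 August 2016.
(b) filing + 23 years → 6 May 2016.
Later of the two: 1 August 2016.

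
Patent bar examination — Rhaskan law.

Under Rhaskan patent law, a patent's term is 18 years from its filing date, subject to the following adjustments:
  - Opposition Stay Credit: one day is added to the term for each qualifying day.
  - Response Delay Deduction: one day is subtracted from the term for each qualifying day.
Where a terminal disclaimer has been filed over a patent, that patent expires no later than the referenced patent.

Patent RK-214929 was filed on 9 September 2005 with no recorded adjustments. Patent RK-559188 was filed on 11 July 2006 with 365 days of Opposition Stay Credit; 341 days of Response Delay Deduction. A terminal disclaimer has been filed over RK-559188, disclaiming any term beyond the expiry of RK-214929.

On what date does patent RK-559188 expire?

September 9, 2023

Natural term of RK-559188:
  Base: filing + 18 years → 11 July 2024.
  Opposition Stay Credit: +365 days → 11 July 2025.
  Response Delay Deduction: −341 days → 4 August 2024.
Expiry of referenced patent RK-214929:
  Base: filing + 18 years → 9 September 2023.
Terminal disclaimer: RK-559188 expires on the earlier of 4 August 2024 and 9 September 2023.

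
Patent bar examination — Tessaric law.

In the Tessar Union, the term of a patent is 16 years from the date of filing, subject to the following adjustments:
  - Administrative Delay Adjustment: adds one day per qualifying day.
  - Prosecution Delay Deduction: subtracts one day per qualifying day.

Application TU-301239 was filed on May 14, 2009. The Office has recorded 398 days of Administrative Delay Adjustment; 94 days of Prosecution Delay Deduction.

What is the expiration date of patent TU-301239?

2026-03-14

Base term: filing date + 16 years → 14 May 2025.
Administrative Delay Adjustment: +398 days → 16 June 2026.
Prosecution Delay Deduction: −94 days → 14 March 2026.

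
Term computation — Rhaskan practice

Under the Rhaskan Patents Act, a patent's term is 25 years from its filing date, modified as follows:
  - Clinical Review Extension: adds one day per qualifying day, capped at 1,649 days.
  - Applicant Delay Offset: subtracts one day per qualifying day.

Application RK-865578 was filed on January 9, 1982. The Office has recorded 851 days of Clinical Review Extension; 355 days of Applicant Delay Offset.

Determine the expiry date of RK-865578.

Base term: filing date + 25 years → 9 January 2007.
Clinical Review Extension: 851 days (within the 1649-day cap) → +851 days → 9 May 2009.
Applicant Delay Offset: −355 days → 19 May 2008.

2008-05-19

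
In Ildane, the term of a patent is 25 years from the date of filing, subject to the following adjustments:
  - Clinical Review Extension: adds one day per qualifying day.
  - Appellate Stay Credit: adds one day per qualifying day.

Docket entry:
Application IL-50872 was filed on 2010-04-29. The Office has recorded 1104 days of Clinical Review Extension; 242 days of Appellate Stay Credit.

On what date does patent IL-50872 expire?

2039-01-04

Base term: filing date + 25 years → 29 April 2035.
Clinical Review Extension: +1104 days → 7 May 2038.
Appellate Stay Credit: +242 days → 4 January 2039.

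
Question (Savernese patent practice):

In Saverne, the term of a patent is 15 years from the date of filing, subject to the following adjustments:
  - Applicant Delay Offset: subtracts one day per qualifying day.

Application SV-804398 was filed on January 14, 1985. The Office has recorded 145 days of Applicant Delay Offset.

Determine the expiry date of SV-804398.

1999-08-22

Base term: filing date + 15 years → 14 January 2000.
Applicant Delay Offset: −145 days → 22 August 1999.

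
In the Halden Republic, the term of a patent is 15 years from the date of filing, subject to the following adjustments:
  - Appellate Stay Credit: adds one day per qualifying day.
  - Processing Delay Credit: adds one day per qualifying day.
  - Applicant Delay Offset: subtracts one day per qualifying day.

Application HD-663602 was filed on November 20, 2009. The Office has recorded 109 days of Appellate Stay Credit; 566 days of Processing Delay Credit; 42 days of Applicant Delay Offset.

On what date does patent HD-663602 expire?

Base term: filing date + 15 years → 20 November 2024.
Appellate Stay Credit: +109 days → 9 March 2025.
Processing Delay Credit: +566 days → 26 September 2026.
Applicant Delay Offset: −42 days → 15 August 2026.

2026-08-15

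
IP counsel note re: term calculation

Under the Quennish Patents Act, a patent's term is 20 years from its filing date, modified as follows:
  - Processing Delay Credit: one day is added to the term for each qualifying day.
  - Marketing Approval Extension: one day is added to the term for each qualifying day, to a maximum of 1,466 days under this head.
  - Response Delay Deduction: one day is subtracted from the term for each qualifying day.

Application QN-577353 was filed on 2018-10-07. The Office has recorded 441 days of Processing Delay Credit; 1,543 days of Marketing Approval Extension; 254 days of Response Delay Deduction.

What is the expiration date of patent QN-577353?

2043-04-17

Base term: filing date + 20 years → 7 October 2038.
Processing Delay Credit: +441 days → 22 December 2039.
Marketing Approval Extension: 1543 days claimed exceeds the 1466-day cap, so +1466 days → 27 December 2043.
Response Delay Deduction: −254 days → 17 April 2043.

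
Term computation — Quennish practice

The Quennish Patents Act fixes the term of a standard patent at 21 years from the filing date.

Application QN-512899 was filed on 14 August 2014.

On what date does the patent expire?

2035-08-14

Filing date + 21 years → 14 August 2035.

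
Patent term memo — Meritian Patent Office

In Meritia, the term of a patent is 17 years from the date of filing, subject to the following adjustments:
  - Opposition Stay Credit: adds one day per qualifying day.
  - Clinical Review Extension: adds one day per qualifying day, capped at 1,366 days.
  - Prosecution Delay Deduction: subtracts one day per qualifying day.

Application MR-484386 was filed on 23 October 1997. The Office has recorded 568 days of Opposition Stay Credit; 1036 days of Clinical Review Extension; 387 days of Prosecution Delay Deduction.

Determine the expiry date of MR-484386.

2018-02-21

Base term: filing date + 17 years → 23 October 2014.
Opposition Stay Credit: +568 days → 13 May 2016.
Clinical Review Extension: 1036 days (within the 1366-day cap) → +1036 days → 15 March 2019.
Prosecution Delay Deduction: −387 days → 21 February 2018.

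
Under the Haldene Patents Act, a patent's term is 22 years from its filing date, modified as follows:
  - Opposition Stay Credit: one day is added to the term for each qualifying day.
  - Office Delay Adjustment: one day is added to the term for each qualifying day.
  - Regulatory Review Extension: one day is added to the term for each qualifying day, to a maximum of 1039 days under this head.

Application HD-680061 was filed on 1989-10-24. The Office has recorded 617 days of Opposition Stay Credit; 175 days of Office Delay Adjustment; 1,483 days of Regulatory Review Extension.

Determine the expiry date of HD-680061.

Base term: filing date + 22 years → 24 October 2011.
Opposition Stay Credit: +617 days → 2 July 2013.
Office Delay Adjustment: +175 days → 24 December 2013.
Regulatory Review Extension: 1483 days claimed exceeds the 1039-day cap, so +1039 days → 28 October 2016.

October 28, 2016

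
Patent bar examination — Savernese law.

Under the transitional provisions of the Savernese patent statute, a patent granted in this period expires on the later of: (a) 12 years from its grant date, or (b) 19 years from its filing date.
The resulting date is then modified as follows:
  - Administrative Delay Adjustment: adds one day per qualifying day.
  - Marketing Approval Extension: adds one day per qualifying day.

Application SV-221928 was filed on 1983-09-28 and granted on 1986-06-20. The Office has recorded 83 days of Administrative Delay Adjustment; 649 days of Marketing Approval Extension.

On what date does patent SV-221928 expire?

2004-09-29

(a) grant + 12 years → 20 June 1998.
(b) filing + 19 years → 28 September 2002.
Later of the two: 28 September 2002.
Administrative Delay Adjustment: +83 days → 20 December 2002.
Marketing Approval Extension: +649 days → 29 September 2004.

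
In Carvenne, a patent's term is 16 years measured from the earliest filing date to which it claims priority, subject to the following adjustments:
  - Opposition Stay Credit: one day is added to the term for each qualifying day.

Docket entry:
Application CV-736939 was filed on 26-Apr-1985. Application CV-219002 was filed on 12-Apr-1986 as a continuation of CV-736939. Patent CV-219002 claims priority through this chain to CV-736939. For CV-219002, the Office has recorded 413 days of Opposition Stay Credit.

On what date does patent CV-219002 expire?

2002-06-13

Earliest priority filing: 26 April 1985.
Base term: 26 April 1985 + 16 years → 26 April 2001.
Opposition Stay Credit: +413 days → 13 June 2002.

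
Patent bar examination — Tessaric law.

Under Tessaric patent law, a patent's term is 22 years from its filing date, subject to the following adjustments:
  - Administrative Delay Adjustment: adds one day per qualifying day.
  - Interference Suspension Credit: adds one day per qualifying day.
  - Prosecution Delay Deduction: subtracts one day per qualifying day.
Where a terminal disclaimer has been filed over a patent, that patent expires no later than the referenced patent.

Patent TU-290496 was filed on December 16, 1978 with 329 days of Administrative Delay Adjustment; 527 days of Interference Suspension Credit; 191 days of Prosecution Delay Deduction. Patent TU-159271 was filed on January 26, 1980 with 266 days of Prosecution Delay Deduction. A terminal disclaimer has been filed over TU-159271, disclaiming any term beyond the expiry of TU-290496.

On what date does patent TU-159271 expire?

Natural term of TU-159271:
  Base: filing + 22 years → 26 January 2002.
  Prosecution Delay Deduction: −266 days → 5 May 2001.
Expiry of referenced patent TU-290496:
  Base: filing + 22 years → 16 December 2000.
  Administrative Delay Adjustment: +329 days → 10 November 2001.
  Interference Suspension Credit: +527 days → 21 April 2003.
  Prosecution Delay Deduction: −191 days → 12 October 2002.
Terminal disclaimer: TU-159271 expires on the earlier of 5 May 2001 and 12 October 2002.

May 5, 2001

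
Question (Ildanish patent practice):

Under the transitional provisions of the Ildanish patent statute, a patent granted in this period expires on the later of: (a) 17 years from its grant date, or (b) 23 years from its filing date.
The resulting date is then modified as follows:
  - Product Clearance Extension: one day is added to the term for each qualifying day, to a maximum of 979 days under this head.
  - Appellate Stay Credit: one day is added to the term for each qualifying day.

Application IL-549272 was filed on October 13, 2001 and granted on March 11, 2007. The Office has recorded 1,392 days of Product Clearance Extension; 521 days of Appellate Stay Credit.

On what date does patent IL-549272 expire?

November 21, 2028

(a) grant + 17 years → 11 March 2024.
(b) filing + 23 years → 13 October 2024.
Later of the two: 13 October 2024.
Product Clearance Extension: 1392 days claimed exceeds the 979-day cap, so +979 days → 19 June 2027.
Appellate Stay Credit: +521 days → 21 November 2028.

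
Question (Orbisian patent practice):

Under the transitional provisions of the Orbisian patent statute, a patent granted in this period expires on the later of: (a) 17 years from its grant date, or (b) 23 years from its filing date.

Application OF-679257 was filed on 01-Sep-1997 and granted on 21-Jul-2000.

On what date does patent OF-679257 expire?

September 1, 2020

(a) grant + 17 years → 21 July 2017.
(b) filing + 23 years → 1 September 2020.
Later of the two: 1 September 2020.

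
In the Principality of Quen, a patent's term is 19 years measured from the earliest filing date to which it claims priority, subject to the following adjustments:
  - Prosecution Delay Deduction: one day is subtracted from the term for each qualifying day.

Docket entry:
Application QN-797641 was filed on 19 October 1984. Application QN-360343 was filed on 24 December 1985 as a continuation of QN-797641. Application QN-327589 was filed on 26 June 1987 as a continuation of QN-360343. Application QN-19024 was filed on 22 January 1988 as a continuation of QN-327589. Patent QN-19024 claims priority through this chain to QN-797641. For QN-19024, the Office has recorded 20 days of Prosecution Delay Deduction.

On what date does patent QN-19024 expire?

Earliest priority filing: 19 October 1984.
Base term: 19 October 1984 + 19 years → 19 October 2003.
Prosecution Delay Deduction: −20 days → 29 September 2003.

September 29, 2003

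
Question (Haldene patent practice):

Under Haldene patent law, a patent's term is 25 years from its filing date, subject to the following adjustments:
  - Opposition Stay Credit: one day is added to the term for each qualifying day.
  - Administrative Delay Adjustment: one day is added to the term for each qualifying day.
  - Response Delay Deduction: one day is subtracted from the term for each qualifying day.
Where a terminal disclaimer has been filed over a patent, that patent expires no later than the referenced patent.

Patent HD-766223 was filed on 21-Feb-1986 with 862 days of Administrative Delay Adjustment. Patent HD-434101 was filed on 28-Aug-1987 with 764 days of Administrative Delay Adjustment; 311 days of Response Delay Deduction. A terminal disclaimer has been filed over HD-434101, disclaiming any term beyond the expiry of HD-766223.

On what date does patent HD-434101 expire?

Natural term of HD-434101:
  Base: filing + 25 years → 28 August 2012.
  Administrative Delay Adjustment: +764 days → 1 October 2014.
  Response Delay Deduction: −311 days → 24 November 2013.
Expiry of referenced patent HD-766223:
  Base: filing + 25 years → 21 February 2011.
  Administrative Delay Adjustment: +862 days → 2 July 2013.
Terminal disclaimer: HD-434101 expires on the earlier of 24 November 2013 and 2 July 2013.

2013-07-02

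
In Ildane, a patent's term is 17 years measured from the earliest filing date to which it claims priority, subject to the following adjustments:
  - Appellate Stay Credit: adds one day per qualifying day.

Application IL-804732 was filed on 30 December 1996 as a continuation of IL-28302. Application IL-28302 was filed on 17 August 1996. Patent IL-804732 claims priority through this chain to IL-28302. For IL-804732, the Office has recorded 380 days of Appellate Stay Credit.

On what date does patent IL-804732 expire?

Earliest priority filing: 17 August 1996.
Base term: 17 August 1996 + 17 years → 17 August 2013.
Appellate Stay Credit: +380 days → 1 September 2014.

2014-09-01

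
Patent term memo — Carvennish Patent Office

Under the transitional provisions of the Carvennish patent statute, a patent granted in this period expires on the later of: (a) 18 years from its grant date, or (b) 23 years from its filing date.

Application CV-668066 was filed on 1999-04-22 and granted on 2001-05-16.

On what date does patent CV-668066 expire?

(a) grant + 18 years → 16 May 2019.
(b) filing + 23 years → 22 April 2022.
Later of the two: 22 April 2022.

April 22, 2022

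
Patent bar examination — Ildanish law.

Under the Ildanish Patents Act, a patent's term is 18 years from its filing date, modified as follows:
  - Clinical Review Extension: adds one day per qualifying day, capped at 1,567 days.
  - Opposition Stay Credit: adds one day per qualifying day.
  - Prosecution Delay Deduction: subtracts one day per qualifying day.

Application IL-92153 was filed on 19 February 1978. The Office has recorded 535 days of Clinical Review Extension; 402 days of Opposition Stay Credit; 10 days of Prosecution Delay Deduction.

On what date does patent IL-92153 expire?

Base term: filing date + 18 years → 19 February 1996.
Clinical Review Extension: 535 days (within the 1567-day cap) → +535 days → 7 August 1997.
Opposition Stay Credit: +402 days → 13 September 1998.
Prosecution Delay Deduction: −10 days → 3 September 1998.

1998-09-03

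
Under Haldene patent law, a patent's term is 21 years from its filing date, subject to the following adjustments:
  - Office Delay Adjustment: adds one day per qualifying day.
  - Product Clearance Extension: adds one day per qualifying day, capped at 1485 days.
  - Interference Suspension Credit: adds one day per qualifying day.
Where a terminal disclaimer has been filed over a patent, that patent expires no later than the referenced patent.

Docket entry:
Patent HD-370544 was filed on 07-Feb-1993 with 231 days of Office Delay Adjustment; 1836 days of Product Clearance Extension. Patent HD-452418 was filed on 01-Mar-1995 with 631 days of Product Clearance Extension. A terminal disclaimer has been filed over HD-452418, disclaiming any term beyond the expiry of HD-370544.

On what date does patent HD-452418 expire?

November 22, 2017

Natural term of HD-452418:
  Base: filing + 21 years → 1 March 2016.
  Product Clearance Extension: 631 days (within the 1485-day cap) → +631 days → 22 November 2017.
Expiry of referenced patent HD-370544:
  Base: filing + 21 years → 7 February 2014.
  Office Delay Adjustment: +231 days → 26 September 2014.
  Product Clearance Extension: 1836 days claimed exceeds the 1485-day cap, so +1485 days → 20 October 2018.
Terminal disclaimer: HD-452418 expires on the earlier of 22 November 2017 and 20 October 2018.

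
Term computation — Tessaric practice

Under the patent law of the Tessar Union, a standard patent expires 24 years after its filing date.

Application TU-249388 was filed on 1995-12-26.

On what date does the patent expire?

Filing date + 24 years → 26 December 2019.

December 26, 2019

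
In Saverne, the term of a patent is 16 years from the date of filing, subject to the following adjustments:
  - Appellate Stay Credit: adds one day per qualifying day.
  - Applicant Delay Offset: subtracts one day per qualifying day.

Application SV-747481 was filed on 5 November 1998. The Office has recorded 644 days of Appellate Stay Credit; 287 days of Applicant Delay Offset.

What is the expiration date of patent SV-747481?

Base term: filing date + 16 years → 5 November 2014.
Appellate Stay Credit: +644 days → 10 August 2016.
Applicant Delay Offset: −287 days → 28 October 2015.

October 28, 2015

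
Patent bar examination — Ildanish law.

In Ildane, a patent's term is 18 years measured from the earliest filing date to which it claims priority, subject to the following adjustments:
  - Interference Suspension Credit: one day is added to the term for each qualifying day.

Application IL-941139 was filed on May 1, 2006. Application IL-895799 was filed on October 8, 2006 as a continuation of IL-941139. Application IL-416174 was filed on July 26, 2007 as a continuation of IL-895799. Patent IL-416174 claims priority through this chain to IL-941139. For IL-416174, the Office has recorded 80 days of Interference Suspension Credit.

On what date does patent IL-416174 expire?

Earliest priority filing: 1 May 2006.
Base term: 1 May 2006 + 18 years → 1 May 2024.
Interference Suspension Credit: +80 days → 20 July 2024.

2024-07-20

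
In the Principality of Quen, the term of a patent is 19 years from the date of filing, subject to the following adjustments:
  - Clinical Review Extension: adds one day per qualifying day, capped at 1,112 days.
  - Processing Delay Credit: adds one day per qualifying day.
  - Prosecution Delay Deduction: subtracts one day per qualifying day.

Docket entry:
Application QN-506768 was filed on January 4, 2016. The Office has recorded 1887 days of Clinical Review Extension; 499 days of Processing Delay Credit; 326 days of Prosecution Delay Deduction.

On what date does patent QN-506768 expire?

Base term: filing date + 19 years → 4 January 2035.
Clinical Review Extension: 1887 days claimed exceeds the 1112-day cap, so +1112 days → 20 January 2038.
Processing Delay Credit: +499 days → 3 June 2039.
Prosecution Delay Deduction: −326 days → 12 July 2038.

July 12, 2038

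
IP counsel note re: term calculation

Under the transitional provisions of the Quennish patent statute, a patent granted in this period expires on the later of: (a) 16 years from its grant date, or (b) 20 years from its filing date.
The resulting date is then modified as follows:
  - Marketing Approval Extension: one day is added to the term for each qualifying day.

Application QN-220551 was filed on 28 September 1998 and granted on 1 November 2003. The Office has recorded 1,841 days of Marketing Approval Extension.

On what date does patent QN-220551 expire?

November 15, 2024

(a) grant + 16 years → 1 November 2019.
(b) filing + 20 years → 28 September 2018.
Later of the two: 1 November 2019.
Marketing Approval Extension: +1841 days → 15 November 2024.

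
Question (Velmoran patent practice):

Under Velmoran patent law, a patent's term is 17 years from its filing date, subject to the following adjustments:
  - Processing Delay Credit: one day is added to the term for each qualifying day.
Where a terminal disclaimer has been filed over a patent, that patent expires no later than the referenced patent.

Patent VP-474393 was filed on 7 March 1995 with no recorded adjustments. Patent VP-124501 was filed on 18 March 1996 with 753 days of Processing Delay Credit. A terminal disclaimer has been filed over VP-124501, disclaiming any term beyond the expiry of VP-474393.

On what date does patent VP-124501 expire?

March 7, 2012

Natural term of VP-124501:
  Base: filing + 17 years → 18 March 2013.
  Processing Delay Credit: +753 days → 10 April 2015.
Expiry of referenced patent VP-474393:
  Base: filing + 17 years → 7 March 2012.
Terminal disclaimer: VP-124501 expires on the earlier of 10 April 2015 and 7 March 2012.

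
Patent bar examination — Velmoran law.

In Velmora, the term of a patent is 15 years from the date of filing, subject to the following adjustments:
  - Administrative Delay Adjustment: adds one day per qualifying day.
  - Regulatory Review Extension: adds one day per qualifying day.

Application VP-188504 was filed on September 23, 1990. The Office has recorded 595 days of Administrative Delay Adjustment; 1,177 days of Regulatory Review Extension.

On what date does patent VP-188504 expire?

Base term: filing date + 15 years → 23 September 2005.
Administrative Delay Adjustment: +595 days → 11 May 2007.
Regulatory Review Extension: +1177 days → 31 July 2010.

2010-07-31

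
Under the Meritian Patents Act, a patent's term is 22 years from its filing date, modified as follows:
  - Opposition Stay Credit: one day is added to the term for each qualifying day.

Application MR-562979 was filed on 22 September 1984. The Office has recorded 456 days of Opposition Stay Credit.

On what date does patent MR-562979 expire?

Base term: filing date + 22 years → 22 September 2006.
Opposition Stay Credit: +456 days → 22 December 2007.

December 22, 2007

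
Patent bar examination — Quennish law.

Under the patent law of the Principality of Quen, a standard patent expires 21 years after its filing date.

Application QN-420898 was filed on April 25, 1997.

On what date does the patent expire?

Filing date + 21 years → 25 April 2018.

April 25, 2018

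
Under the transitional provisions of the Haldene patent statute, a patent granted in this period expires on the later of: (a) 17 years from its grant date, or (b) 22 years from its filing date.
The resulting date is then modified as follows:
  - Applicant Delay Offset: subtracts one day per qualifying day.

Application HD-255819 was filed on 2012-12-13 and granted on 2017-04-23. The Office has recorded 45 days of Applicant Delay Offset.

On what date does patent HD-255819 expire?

(a) grant + 17 years → 23 April 2034.
(b) filing + 22 years → 13 December 2034.
Later of the two: 13 December 2034.
Applicant Delay Offset: −45 days → 29 October 2034.

2034-10-29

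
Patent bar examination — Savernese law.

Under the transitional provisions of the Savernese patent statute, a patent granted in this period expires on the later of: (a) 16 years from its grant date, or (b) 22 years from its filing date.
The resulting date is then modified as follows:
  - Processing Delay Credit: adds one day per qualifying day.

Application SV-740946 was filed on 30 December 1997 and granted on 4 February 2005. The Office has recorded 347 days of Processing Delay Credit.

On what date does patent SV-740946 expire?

January 17, 2022

(a) grant + 16 years → 4 February 2021.
(b) filing + 22 years → 30 December 2019.
Later of the two: 4 February 2021.
Processing Delay Credit: +347 days → 17 January 2022.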